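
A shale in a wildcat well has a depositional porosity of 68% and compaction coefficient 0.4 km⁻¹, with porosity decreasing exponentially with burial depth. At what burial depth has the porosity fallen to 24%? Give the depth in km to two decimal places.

Invert Athy's law: Z = ln(phi₀/phi) / k
Z = ln(0.68/0.24) / 0.4 = ln(2.833) / 0.4 = 1.0415 / 0.4 = 2.604 km

2.60 km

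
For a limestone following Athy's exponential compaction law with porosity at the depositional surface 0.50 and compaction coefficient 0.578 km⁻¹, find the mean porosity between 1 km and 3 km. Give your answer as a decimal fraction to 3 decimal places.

⟨phi⟩ = (1/(Z₂−Z₁)) ∫ phi₀ e^(−cZ) dZ = phi₀·(e^(−c·Z₁) − e^(−c·Z₂)) / (c·(Z₂−Z₁))
e^(−0.578×1) = 0.5610; e^(−0.578×3) = 0.1766
⟨phi⟩ = 0.5 × (0.5610 − 0.1766) / (0.578 × 2) = 0.5 × 0.3326 = 0.1663

0.166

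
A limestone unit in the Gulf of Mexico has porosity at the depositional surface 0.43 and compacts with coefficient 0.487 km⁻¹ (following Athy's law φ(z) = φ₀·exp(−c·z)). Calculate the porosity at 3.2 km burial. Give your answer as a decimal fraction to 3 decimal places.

φ = φ₀·exp(−c·z) = 0.43 × exp(−0.487 × 3.2) = 0.43 × exp(−1.558)
  = 0.43 × 0.2105 = 0.0905

0.091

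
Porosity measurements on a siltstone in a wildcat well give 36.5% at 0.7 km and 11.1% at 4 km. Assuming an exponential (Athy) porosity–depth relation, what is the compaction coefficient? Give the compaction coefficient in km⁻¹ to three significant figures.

Athy: n(Z) = n₀ e^(−βZ) ⇒ n₁/n₂ = e^{β(Z₂−Z₁)} ⇒ β = ln(n₁/n₂)/(Z₂−Z₁)
β = ln(0.365/0.111) / (4 − 0.7) = ln(3.288) / 3.3 = 1.1904 / 3.3 = 0.3607 km⁻¹

0.361 km⁻¹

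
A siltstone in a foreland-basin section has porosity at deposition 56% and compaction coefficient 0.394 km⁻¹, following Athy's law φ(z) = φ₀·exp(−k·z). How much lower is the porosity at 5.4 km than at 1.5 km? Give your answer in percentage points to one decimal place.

24.3 percentage points

φ(1.5) = 0.56·e^(−0.394×1.5) = 0.3101
φ(5.4) = 0.56·e^(−0.394×5.4) = 0.0667
Δφ = 0.3101 − 0.0667 = 0.2434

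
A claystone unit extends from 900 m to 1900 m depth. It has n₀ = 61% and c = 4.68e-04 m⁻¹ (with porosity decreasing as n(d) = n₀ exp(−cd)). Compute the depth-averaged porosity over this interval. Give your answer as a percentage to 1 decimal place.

Working in km (1 km = 1000 m; c in km⁻¹ = c in m⁻¹ × 1000):
⟨n⟩ = (1/(d₂−d₁)) ∫ n₀ e^(−cd) dd = n₀·(e^(−c·d₁) − e^(−c·d₂)) / (c·(d₂−d₁))
e^(−0.468×0.9) = 0.6563; e^(−0.468×1.9) = 0.4110
⟨n⟩ = 0.61 × (0.6563 − 0.4110) / (0.468 × 1) = 0.61 × 0.5241 = 0.3197

32.0%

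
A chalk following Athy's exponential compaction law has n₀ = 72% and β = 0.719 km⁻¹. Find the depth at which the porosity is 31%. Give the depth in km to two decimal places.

1.17 km

Invert Athy's law: Z = ln(n₀/n) / β
Z = ln(0.72/0.31) / 0.719 = ln(2.323) / 0.719 = 0.8427 / 0.719 = 1.172 km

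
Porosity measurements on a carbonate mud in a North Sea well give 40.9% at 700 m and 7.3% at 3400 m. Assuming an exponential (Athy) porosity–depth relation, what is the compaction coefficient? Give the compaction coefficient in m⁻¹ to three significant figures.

Working in km (1 km = 1000 m; β in km⁻¹ = β in m⁻¹ × 1000):
Athy: n(Z) = n₀ e^(−βZ) ⇒ n₁/n₂ = e^{β(Z₂−Z₁)} ⇒ β = ln(n₁/n₂)/(Z₂−Z₁)
β = ln(0.409/0.073) / (3.4 − 0.7) = ln(5.603) / 2.7 = 1.7233 / 2.7 = 0.6382 km⁻¹

0.000638 m⁻¹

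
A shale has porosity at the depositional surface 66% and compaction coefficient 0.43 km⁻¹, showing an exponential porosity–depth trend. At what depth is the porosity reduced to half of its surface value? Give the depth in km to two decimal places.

1.61 km

n/n₀ = 1/2 ⇒ exp(−β·z) = 1/2 ⇒ z = ln(2) / β
z = 0.6931 / 0.43 = 1.612 km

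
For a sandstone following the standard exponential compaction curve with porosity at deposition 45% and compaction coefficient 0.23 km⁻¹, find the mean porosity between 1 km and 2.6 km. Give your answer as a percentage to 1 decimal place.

29.9%

⟨phi⟩ = (1/(z₂−z₁)) ∫ phi₀ e^(−cz) dz = phi₀·(e^(−c·z₁) − e^(−c·z₂)) / (c·(z₂−z₁))
e^(−0.23×1) = 0.7945; e^(−0.23×2.6) = 0.5499
⟨phi⟩ = 0.45 × (0.7945 − 0.5499) / (0.23 × 1.6) = 0.45 × 0.6647 = 0.2991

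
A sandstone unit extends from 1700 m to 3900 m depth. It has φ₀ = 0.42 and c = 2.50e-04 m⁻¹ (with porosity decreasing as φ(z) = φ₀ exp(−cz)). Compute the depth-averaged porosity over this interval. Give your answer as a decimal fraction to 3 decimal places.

Working in km (1 km = 1000 m; c in km⁻¹ = c in m⁻¹ × 1000):
⟨φ⟩ = (1/(z₂−z₁)) ∫ φ₀ e^(−cz) dz = φ₀·(e^(−c·z₁) − e^(−c·z₂)) / (c·(z₂−z₁))
e^(−0.25×1.7) = 0.6538; e^(−0.25×3.9) = 0.3772
⟨φ⟩ = 0.42 × (0.6538 − 0.3772) / (0.25 × 2.2) = 0.42 × 0.5029 = 0.2112

0.211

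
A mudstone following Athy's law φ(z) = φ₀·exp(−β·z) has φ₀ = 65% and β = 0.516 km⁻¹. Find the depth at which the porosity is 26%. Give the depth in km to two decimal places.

1.78 km

Invert Athy's law: z = ln(φ₀/φ) / β
z = ln(0.65/0.26) / 0.516 = ln(2.5) / 0.516 = 0.9163 / 0.516 = 1.776 km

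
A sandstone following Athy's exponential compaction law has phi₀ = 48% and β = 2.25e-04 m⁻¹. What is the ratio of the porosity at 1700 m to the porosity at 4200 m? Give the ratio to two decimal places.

1.76

Working in km (1 km = 1000 m; β in km⁻¹ = β in m⁻¹ × 1000):
phi(Z₁)/phi(Z₂) = e^(−β·Z₁)/e^(−β·Z₂) = e^{β(Z₂−Z₁)}
= exp(0.225 × 2.5) = exp(0.5625) = 1.7551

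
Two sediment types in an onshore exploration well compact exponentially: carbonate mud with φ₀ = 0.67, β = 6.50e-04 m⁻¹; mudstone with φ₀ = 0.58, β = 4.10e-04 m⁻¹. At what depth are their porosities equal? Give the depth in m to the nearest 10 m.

Working in km (1 km = 1000 m; β in km⁻¹ = β in m⁻¹ × 1000):
Set φ₀ₐ e^(−βₐd) = φ₀ᵦ e^(−βᵦd) ⇒ ln(φ₀ₐ/φ₀ᵦ) = (βₐ − βᵦ)·d
d = ln(0.67/0.58) / (0.65 − 0.41) = 0.1442 / 0.24 = 0.601 km

600 m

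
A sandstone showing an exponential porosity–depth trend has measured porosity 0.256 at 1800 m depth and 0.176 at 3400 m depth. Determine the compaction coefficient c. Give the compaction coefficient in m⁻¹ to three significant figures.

0.000234 m⁻¹

Working in km (1 km = 1000 m; c in km⁻¹ = c in m⁻¹ × 1000):
Athy: n(z) = n₀ e^(−cz) ⇒ n₁/n₂ = e^{c(z₂−z₁)} ⇒ c = ln(n₁/n₂)/(z₂−z₁)
c = ln(0.256/0.176) / (3.4 − 1.8) = ln(1.455) / 1.6 = 0.3747 / 1.6 = 0.2342 km⁻¹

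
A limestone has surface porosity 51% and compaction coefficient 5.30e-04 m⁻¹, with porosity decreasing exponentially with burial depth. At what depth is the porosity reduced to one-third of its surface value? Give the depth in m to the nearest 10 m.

2070 m

Working in km (1 km = 1000 m; c in km⁻¹ = c in m⁻¹ × 1000):
n/n₀ = 1/3 ⇒ exp(−c·z) = 1/3 ⇒ z = ln(3) / c
z = 1.0986 / 0.53 = 2.073 km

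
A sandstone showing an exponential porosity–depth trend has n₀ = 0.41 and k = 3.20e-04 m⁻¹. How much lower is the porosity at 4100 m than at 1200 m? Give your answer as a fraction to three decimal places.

Working in km (1 km = 1000 m; k in km⁻¹ = k in m⁻¹ × 1000):
n(1.2) = 0.41·e^(−0.32×1.2) = 0.2793
n(4.1) = 0.41·e^(−0.32×4.1) = 0.1104
Δn = 0.2793 − 0.1104 = 0.1689

0.169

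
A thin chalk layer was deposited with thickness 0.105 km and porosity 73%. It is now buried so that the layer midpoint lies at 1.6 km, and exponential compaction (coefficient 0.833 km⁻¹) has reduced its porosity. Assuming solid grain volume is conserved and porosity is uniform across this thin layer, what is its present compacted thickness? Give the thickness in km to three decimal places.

0.035 km

Porosity at 1.6 km: phi = 0.73·exp(−0.833×1.6) = 0.1925
Solid-volume conservation: h(1−phi) = h₀(1−phi₀) ⇒ h = h₀·(1−phi₀)/(1−phi)
h = 0.105 × (1 − 0.73)/(1 − 0.1925) = 0.105 × 0.3344 = 0.0351 km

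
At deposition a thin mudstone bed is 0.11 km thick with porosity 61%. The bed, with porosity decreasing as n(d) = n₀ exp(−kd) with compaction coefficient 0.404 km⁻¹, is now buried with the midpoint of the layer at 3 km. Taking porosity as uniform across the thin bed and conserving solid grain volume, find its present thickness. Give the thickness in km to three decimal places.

Porosity at 3 km: n = 0.61·exp(−0.404×3) = 0.1815
Solid-volume conservation: h(1−n) = h₀(1−n₀) ⇒ h = h₀·(1−n₀)/(1−n)
h = 0.11 × (1 − 0.61)/(1 − 0.1815) = 0.11 × 0.4765 = 0.0524 km

0.052 km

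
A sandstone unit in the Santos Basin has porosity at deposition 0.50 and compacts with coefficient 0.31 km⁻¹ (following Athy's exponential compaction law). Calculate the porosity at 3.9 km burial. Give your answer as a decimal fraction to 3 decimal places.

n = n₀·exp(−k·z) = 0.5 × exp(−0.31 × 3.9) = 0.5 × exp(−1.209)
  = 0.5 × 0.2985 = 0.1492

0.149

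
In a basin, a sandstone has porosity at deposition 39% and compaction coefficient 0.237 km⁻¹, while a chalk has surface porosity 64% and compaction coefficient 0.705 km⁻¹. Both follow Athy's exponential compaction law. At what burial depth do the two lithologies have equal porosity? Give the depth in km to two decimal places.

1.06 km

Set phi₀ₐ e^(−kₐd) = phi₀ᵦ e^(−kᵦd) ⇒ ln(phi₀ₐ/phi₀ᵦ) = (kₐ − kᵦ)·d
d = ln(0.39/0.64) / (0.237 − 0.705) = -0.4953 / -0.468 = 1.058 km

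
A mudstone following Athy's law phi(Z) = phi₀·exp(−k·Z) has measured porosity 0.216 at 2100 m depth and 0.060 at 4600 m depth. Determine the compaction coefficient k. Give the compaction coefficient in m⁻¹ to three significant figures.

Working in km (1 km = 1000 m; k in km⁻¹ = k in m⁻¹ × 1000):
Athy: phi(Z) = phi₀ e^(−kZ) ⇒ phi₁/phi₂ = e^{k(Z₂−Z₁)} ⇒ k = ln(phi₁/phi₂)/(Z₂−Z₁)
k = ln(0.216/0.06) / (4.6 − 2.1) = ln(3.6) / 2.5 = 1.2809 / 2.5 = 0.5124 km⁻¹

0.000512 m⁻¹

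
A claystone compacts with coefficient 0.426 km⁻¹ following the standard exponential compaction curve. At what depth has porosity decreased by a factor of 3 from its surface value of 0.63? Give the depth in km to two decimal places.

2.58 km

φ/φ₀ = 1/3 ⇒ exp(−c·z) = 1/3 ⇒ z = ln(3) / c
z = 1.0986 / 0.426 = 2.579 km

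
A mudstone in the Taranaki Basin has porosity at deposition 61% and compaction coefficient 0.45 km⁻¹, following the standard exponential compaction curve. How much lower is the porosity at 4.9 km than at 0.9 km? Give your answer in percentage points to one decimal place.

φ(0.9) = 0.61·e^(−0.45×0.9) = 0.4069
φ(4.9) = 0.61·e^(−0.45×4.9) = 0.0673
Δφ = 0.4069 − 0.0673 = 0.3396

34.0 percentage points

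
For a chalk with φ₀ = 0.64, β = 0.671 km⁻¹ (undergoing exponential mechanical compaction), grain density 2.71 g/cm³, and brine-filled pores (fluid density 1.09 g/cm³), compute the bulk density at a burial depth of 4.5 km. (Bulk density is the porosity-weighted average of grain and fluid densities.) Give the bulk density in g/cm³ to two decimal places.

2.66 g/cm³

Porosity at depth: φ = 0.64·exp(−0.671×4.5) = 0.64×0.0488 = 0.0312
Bulk density: ρ_b = (1−φ)ρ_g + φ·ρ_f = 0.9688×2.71 + 0.0312×1.09
       = 2.625 + 0.034 = 2.659 g/cm³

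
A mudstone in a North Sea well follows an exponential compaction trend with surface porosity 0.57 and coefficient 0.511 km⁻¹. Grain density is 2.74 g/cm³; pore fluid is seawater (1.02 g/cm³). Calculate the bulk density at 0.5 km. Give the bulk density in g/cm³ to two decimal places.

Porosity at depth: phi = 0.57·exp(−0.511×0.5) = 0.57×0.7745 = 0.4415
Bulk density: ρ_b = (1−phi)ρ_g + phi·ρ_f = 0.5585×2.74 + 0.4415×1.02
       = 1.530 + 0.450 = 1.981 g/cm³

1.98 g/cm³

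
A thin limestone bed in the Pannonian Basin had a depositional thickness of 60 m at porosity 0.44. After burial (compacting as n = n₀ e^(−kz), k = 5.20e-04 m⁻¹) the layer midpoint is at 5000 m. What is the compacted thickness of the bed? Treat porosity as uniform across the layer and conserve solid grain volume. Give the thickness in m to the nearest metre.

35 m

Working in km (1 km = 1000 m; k in km⁻¹ = k in m⁻¹ × 1000):
Porosity at 5 km: n = 0.44·exp(−0.52×5) = 0.0327
Solid-volume conservation: h(1−n) = h₀(1−n₀) ⇒ h = h₀·(1−n₀)/(1−n)
h = 0.06 × (1 − 0.44)/(1 − 0.0327) = 0.06 × 0.5789 = 0.0347 km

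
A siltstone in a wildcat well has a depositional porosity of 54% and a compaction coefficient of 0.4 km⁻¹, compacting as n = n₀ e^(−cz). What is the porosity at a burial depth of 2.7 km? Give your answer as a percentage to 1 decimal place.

n = n₀·exp(−c·z) = 0.54 × exp(−0.4 × 2.7) = 0.54 × exp(−1.08)
  = 0.54 × 0.3396 = 0.1834

18.3%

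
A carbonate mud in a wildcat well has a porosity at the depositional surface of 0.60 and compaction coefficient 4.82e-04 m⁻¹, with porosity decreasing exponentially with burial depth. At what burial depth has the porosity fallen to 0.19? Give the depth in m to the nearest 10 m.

Working in km (1 km = 1000 m; β in km⁻¹ = β in m⁻¹ × 1000):
Invert Athy's law: d = ln(n₀/n) / β
d = ln(0.6/0.19) / 0.482 = ln(3.158) / 0.482 = 1.1499 / 0.482 = 2.386 km

2390 m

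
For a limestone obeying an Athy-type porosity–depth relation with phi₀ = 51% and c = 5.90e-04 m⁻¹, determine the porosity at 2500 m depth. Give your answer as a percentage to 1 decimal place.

Working in km (1 km = 1000 m; c in km⁻¹ = c in m⁻¹ × 1000):
phi = phi₀·exp(−c·d) = 0.51 × exp(−0.59 × 2.5) = 0.51 × exp(−1.475)
  = 0.51 × 0.2288 = 0.1167

11.7%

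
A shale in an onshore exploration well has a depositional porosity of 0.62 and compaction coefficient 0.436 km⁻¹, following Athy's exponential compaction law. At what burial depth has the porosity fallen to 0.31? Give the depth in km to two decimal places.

1.59 km

Invert Athy's law: Z = ln(φ₀/φ) / c
Z = ln(0.62/0.31) / 0.436 = ln(2) / 0.436 = 0.6931 / 0.436 = 1.590 km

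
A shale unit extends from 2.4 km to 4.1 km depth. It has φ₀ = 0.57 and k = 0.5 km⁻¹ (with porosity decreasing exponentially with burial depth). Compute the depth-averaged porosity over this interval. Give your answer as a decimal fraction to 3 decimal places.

0.116

⟨φ⟩ = (1/(d₂−d₁)) ∫ φ₀ e^(−kd) dd = φ₀·(e^(−k·d₁) − e^(−k·d₂)) / (k·(d₂−d₁))
e^(−0.5×2.4) = 0.3012; e^(−0.5×4.1) = 0.1287
⟨φ⟩ = 0.57 × (0.3012 − 0.1287) / (0.5 × 1.7) = 0.57 × 0.2029 = 0.1156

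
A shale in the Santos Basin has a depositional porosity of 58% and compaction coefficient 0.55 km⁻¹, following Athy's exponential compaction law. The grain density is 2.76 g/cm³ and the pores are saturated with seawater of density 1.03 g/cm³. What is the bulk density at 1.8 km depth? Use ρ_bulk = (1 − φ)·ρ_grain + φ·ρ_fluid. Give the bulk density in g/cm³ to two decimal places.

2.39 g/cm³

Porosity at depth: φ = 0.58·exp(−0.55×1.8) = 0.58×0.3716 = 0.2155
Bulk density: ρ_b = (1−φ)ρ_g + φ·ρ_f = 0.7845×2.76 + 0.2155×1.03
       = 2.165 + 0.222 = 2.387 g/cm³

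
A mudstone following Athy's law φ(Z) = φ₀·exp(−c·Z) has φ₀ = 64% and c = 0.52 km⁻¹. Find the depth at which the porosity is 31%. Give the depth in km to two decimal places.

1.39 km

Invert Athy's law: Z = ln(φ₀/φ) / c
Z = ln(0.64/0.31) / 0.52 = ln(2.065) / 0.52 = 0.7249 / 0.52 = 1.394 km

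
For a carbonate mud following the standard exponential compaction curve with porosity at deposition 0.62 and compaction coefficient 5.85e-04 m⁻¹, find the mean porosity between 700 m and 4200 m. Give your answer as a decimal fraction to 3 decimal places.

0.175

Working in km (1 km = 1000 m; c in km⁻¹ = c in m⁻¹ × 1000):
⟨φ⟩ = (1/(d₂−d₁)) ∫ φ₀ e^(−cd) dd = φ₀·(e^(−c·d₁) − e^(−c·d₂)) / (c·(d₂−d₁))
e^(−0.585×0.7) = 0.6640; e^(−0.585×4.2) = 0.0857
⟨φ⟩ = 0.62 × (0.6640 − 0.0857) / (0.585 × 3.5) = 0.62 × 0.2824 = 0.1751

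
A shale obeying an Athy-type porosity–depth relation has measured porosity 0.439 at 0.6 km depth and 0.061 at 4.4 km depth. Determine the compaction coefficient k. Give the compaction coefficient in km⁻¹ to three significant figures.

0.519 km⁻¹

Athy: phi(Z) = phi₀ e^(−kZ) ⇒ phi₁/phi₂ = e^{k(Z₂−Z₁)} ⇒ k = ln(phi₁/phi₂)/(Z₂−Z₁)
k = ln(0.439/0.061) / (4.4 − 0.6) = ln(7.197) / 3.8 = 1.9736 / 3.8 = 0.5194 km⁻¹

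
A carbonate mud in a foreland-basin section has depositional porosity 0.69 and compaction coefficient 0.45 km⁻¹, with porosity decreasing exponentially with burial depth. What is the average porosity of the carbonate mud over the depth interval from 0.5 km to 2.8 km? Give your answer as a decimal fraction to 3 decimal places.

⟨phi⟩ = (1/(Z₂−Z₁)) ∫ phi₀ e^(−βZ) dZ = phi₀·(e^(−β·Z₁) − e^(−β·Z₂)) / (β·(Z₂−Z₁))
e^(−0.45×0.5) = 0.7985; e^(−0.45×2.8) = 0.2837
⟨phi⟩ = 0.69 × (0.7985 − 0.2837) / (0.45 × 2.3) = 0.69 × 0.4975 = 0.3432

0.343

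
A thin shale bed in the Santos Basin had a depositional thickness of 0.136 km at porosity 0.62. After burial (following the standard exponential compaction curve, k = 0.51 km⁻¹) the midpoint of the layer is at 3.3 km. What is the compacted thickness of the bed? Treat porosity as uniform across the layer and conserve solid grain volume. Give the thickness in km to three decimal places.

Porosity at 3.3 km: n = 0.62·exp(−0.51×3.3) = 0.1152
Solid-volume conservation: h(1−n) = h₀(1−n₀) ⇒ h = h₀·(1−n₀)/(1−n)
h = 0.136 × (1 − 0.62)/(1 − 0.1152) = 0.136 × 0.4295 = 0.0584 km

0.058 km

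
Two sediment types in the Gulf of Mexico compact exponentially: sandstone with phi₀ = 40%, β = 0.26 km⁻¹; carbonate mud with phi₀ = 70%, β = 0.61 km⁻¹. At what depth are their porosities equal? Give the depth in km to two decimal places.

1.60 km

Set phi₀ₐ e^(−βₐz) = phi₀ᵦ e^(−βᵦz) ⇒ ln(phi₀ₐ/phi₀ᵦ) = (βₐ − βᵦ)·z
z = ln(0.4/0.7) / (0.26 − 0.61) = -0.5596 / -0.35 = 1.599 km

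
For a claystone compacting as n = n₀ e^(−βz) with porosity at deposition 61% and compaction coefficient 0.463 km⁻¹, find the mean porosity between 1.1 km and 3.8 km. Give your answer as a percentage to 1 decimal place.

⟨n⟩ = (1/(z₂−z₁)) ∫ n₀ e^(−βz) dz = n₀·(e^(−β·z₁) − e^(−β·z₂)) / (β·(z₂−z₁))
e^(−0.463×1.1) = 0.6009; e^(−0.463×3.8) = 0.1721
⟨n⟩ = 0.61 × (0.6009 − 0.1721) / (0.463 × 2.7) = 0.61 × 0.3430 = 0.2092

20.9%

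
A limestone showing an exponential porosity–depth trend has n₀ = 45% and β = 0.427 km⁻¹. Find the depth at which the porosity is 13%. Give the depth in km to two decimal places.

Invert Athy's law: Z = ln(n₀/n) / β
Z = ln(0.45/0.13) / 0.427 = ln(3.462) / 0.427 = 1.2417 / 0.427 = 2.908 km

2.91 km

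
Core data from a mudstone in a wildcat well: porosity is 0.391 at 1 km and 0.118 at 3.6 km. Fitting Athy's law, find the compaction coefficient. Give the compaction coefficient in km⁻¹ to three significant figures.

0.461 km⁻¹

Athy: phi(Z) = phi₀ e^(−βZ) ⇒ phi₁/phi₂ = e^{β(Z₂−Z₁)} ⇒ β = ln(phi₁/phi₂)/(Z₂−Z₁)
β = ln(0.391/0.118) / (3.6 − 1) = ln(3.314) / 2.6 = 1.1980 / 2.6 = 0.4608 km⁻¹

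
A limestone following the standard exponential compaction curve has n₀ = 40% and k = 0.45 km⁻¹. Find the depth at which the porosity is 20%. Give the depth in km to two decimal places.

1.54 km

Invert Athy's law: z = ln(n₀/n) / k
z = ln(0.4/0.2) / 0.45 = ln(2) / 0.45 = 0.6931 / 0.45 = 1.540 km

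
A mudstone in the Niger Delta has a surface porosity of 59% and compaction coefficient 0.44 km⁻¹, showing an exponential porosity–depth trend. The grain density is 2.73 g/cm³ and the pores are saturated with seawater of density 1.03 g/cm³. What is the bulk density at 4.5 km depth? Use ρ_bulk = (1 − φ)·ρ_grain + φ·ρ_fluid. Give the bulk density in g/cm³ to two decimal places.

2.59 g/cm³

Porosity at depth: φ = 0.59·exp(−0.44×4.5) = 0.59×0.1381 = 0.0815
Bulk density: ρ_b = (1−φ)ρ_g + φ·ρ_f = 0.9185×2.73 + 0.0815×1.03
       = 2.508 + 0.084 = 2.592 g/cm³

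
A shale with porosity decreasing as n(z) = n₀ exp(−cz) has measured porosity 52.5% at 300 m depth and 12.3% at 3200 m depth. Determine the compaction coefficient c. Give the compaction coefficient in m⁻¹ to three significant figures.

Working in km (1 km = 1000 m; c in km⁻¹ = c in m⁻¹ × 1000):
Athy: n(z) = n₀ e^(−cz) ⇒ n₁/n₂ = e^{c(z₂−z₁)} ⇒ c = ln(n₁/n₂)/(z₂−z₁)
c = ln(0.525/0.123) / (3.2 − 0.3) = ln(4.268) / 2.9 = 1.4512 / 2.9 = 0.5004 km⁻¹

0.000500 m⁻¹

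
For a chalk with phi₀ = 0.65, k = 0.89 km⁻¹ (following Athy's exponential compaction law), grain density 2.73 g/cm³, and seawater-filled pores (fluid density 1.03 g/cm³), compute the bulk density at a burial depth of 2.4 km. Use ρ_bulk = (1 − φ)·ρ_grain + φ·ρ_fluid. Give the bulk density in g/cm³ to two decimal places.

Porosity at depth: phi = 0.65·exp(−0.89×2.4) = 0.65×0.1181 = 0.0768
Bulk density: ρ_b = (1−phi)ρ_g + phi·ρ_f = 0.9232×2.73 + 0.0768×1.03
       = 2.520 + 0.079 = 2.599 g/cm³

2.60 g/cm³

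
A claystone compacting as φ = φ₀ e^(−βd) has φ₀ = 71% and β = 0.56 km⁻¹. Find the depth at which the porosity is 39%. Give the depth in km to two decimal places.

Invert Athy's law: d = ln(φ₀/φ) / β
d = ln(0.71/0.39) / 0.56 = ln(1.821) / 0.56 = 0.5991 / 0.56 = 1.070 km

1.07 km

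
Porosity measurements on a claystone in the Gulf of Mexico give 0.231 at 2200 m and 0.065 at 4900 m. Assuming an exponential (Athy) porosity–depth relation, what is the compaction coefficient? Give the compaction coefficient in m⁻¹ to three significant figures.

0.000470 m⁻¹

Working in km (1 km = 1000 m; β in km⁻¹ = β in m⁻¹ × 1000):
Athy: n(z) = n₀ e^(−βz) ⇒ n₁/n₂ = e^{β(z₂−z₁)} ⇒ β = ln(n₁/n₂)/(z₂−z₁)
β = ln(0.231/0.065) / (4.9 − 2.2) = ln(3.554) / 2.7 = 1.2680 / 2.7 = 0.4696 km⁻¹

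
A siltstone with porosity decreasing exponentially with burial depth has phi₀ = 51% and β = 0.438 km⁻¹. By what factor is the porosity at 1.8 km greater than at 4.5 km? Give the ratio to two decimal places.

phi(Z₁)/phi(Z₂) = e^(−β·Z₁)/e^(−β·Z₂) = e^{β(Z₂−Z₁)}
= exp(0.438 × 2.7) = exp(1.183) = 3.2628

3.26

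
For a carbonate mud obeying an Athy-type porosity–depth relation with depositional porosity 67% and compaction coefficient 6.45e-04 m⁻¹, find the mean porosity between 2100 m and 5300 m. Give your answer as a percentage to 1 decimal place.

Working in km (1 km = 1000 m; k in km⁻¹ = k in m⁻¹ × 1000):
⟨φ⟩ = (1/(z₂−z₁)) ∫ φ₀ e^(−kz) dz = φ₀·(e^(−k·z₁) − e^(−k·z₂)) / (k·(z₂−z₁))
e^(−0.645×2.1) = 0.2581; e^(−0.645×5.3) = 0.0328
⟨φ⟩ = 0.67 × (0.2581 − 0.0328) / (0.645 × 3.2) = 0.67 × 0.1092 = 0.0731

7.3%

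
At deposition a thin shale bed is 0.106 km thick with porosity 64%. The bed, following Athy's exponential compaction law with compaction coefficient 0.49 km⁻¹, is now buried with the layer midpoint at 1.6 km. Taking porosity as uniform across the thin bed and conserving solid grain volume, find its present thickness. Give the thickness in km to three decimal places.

Porosity at 1.6 km: φ = 0.64·exp(−0.49×1.6) = 0.2922
Solid-volume conservation: h(1−φ) = h₀(1−φ₀) ⇒ h = h₀·(1−φ₀)/(1−φ)
h = 0.106 × (1 − 0.64)/(1 − 0.2922) = 0.106 × 0.5086 = 0.0539 km

0.054 km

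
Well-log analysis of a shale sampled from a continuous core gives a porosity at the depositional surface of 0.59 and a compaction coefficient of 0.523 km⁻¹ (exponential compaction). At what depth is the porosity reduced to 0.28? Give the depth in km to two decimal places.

1.43 km

Invert Athy's law: Z = ln(phi₀/phi) / c
Z = ln(0.59/0.28) / 0.523 = ln(2.107) / 0.523 = 0.7453 / 0.523 = 1.425 km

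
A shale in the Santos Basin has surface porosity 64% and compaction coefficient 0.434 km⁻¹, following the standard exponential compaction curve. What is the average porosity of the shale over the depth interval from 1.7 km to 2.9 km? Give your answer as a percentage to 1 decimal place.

23.9%

⟨phi⟩ = (1/(d₂−d₁)) ∫ phi₀ e^(−kd) dd = phi₀·(e^(−k·d₁) − e^(−k·d₂)) / (k·(d₂−d₁))
e^(−0.434×1.7) = 0.4782; e^(−0.434×2.9) = 0.2841
⟨phi⟩ = 0.64 × (0.4782 − 0.2841) / (0.434 × 1.2) = 0.64 × 0.3727 = 0.2385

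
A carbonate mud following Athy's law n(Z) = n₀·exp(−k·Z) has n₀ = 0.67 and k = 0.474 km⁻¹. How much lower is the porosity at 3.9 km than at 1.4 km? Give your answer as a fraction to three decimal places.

n(1.4) = 0.67·e^(−0.474×1.4) = 0.3450
n(3.9) = 0.67·e^(−0.474×3.9) = 0.1055
Δn = 0.3450 − 0.1055 = 0.2395

0.240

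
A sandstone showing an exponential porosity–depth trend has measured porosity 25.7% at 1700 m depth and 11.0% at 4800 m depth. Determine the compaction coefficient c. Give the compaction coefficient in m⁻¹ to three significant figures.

0.000274 m⁻¹

Working in km (1 km = 1000 m; c in km⁻¹ = c in m⁻¹ × 1000):
Athy: n(Z) = n₀ e^(−cZ) ⇒ n₁/n₂ = e^{c(Z₂−Z₁)} ⇒ c = ln(n₁/n₂)/(Z₂−Z₁)
c = ln(0.257/0.11) / (4.8 − 1.7) = ln(2.336) / 3.1 = 0.8486 / 3.1 = 0.2737 km⁻¹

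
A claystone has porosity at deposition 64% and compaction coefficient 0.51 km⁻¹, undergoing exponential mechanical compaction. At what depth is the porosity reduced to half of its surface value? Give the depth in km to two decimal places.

1.36 km

φ/φ₀ = 1/2 ⇒ exp(−β·Z) = 1/2 ⇒ Z = ln(2) / β
Z = 0.6931 / 0.51 = 1.359 km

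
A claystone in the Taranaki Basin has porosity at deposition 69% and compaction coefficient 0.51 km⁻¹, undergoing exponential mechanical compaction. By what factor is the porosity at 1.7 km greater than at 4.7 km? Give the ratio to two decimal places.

4.62

phi(z₁)/phi(z₂) = e^(−c·z₁)/e^(−c·z₂) = e^{c(z₂−z₁)}
= exp(0.51 × 3) = exp(1.53) = 4.6182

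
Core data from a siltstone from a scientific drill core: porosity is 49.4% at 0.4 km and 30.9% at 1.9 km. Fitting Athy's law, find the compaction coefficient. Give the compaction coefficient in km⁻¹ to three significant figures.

0.313 km⁻¹

Athy: n(Z) = n₀ e^(−kZ) ⇒ n₁/n₂ = e^{k(Z₂−Z₁)} ⇒ k = ln(n₁/n₂)/(Z₂−Z₁)
k = ln(0.494/0.309) / (1.9 − 0.4) = ln(1.599) / 1.5 = 0.4692 / 1.5 = 0.3128 km⁻¹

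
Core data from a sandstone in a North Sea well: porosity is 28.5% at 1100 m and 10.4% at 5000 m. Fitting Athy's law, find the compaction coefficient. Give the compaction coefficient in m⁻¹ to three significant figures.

Working in km (1 km = 1000 m; c in km⁻¹ = c in m⁻¹ × 1000):
Athy: φ(z) = φ₀ e^(−cz) ⇒ φ₁/φ₂ = e^{c(z₂−z₁)} ⇒ c = ln(φ₁/φ₂)/(z₂−z₁)
c = ln(0.285/0.104) / (5 − 1.1) = ln(2.74) / 3.9 = 1.0081 / 3.9 = 0.2585 km⁻¹

0.000258 m⁻¹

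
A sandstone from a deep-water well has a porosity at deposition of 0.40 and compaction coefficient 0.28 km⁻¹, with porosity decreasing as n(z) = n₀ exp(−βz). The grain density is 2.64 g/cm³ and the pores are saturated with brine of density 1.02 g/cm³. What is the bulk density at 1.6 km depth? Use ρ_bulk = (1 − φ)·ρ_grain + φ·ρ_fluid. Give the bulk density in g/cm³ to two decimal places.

Porosity at depth: n = 0.4·exp(−0.28×1.6) = 0.4×0.6389 = 0.2556
Bulk density: ρ_b = (1−n)ρ_g + n·ρ_f = 0.7444×2.64 + 0.2556×1.02
       = 1.965 + 0.261 = 2.226 g/cm³

2.23 g/cm³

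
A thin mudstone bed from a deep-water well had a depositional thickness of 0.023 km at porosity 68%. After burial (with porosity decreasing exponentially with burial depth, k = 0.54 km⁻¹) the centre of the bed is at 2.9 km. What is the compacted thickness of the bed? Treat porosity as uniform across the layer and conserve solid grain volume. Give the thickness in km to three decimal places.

Porosity at 2.9 km: n = 0.68·exp(−0.54×2.9) = 0.1420
Solid-volume conservation: h(1−n) = h₀(1−n₀) ⇒ h = h₀·(1−n₀)/(1−n)
h = 0.023 × (1 − 0.68)/(1 − 0.1420) = 0.023 × 0.3730 = 0.0086 km

0.009 km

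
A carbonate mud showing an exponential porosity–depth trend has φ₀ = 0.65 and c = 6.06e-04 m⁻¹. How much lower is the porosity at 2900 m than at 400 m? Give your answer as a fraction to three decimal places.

0.398

Working in km (1 km = 1000 m; c in km⁻¹ = c in m⁻¹ × 1000):
φ(0.4) = 0.65·e^(−0.606×0.4) = 0.5101
φ(2.9) = 0.65·e^(−0.606×2.9) = 0.1121
Δφ = 0.5101 − 0.1121 = 0.3980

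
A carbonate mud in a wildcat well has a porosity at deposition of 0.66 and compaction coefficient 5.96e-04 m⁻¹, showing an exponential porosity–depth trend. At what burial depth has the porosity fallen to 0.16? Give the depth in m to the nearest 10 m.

2380 m

Working in km (1 km = 1000 m; k in km⁻¹ = k in m⁻¹ × 1000):
Invert Athy's law: Z = ln(phi₀/phi) / k
Z = ln(0.66/0.16) / 0.596 = ln(4.125) / 0.596 = 1.4171 / 0.596 = 2.378 km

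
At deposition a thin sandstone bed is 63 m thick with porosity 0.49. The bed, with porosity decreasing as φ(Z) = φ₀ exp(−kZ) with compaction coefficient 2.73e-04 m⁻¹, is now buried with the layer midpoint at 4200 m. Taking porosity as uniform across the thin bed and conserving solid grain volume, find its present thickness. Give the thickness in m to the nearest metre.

Working in km (1 km = 1000 m; k in km⁻¹ = k in m⁻¹ × 1000):
Porosity at 4.2 km: φ = 0.49·exp(−0.273×4.2) = 0.1557
Solid-volume conservation: h(1−φ) = h₀(1−φ₀) ⇒ h = h₀·(1−φ₀)/(1−φ)
h = 0.063 × (1 − 0.49)/(1 − 0.1557) = 0.063 × 0.6040 = 0.0381 km

38 m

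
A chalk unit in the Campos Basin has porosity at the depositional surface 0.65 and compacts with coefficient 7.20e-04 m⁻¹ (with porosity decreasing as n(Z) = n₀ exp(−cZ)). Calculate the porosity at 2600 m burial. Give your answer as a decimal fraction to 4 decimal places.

Working in km (1 km = 1000 m; c in km⁻¹ = c in m⁻¹ × 1000):
n = n₀·exp(−c·Z) = 0.65 × exp(−0.72 × 2.6) = 0.65 × exp(−1.872)
  = 0.65 × 0.1538 = 0.1000

0.1000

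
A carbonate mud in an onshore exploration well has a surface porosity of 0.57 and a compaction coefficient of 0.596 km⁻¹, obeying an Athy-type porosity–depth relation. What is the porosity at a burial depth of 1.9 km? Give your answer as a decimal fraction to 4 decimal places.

0.1837

n = n₀·exp(−k·d) = 0.57 × exp(−0.596 × 1.9) = 0.57 × exp(−1.132)
  = 0.57 × 0.3223 = 0.1837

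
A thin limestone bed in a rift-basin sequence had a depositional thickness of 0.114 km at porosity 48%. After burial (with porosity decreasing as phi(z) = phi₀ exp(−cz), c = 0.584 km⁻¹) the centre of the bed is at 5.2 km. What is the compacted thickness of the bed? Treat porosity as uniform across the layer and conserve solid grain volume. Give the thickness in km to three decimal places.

Porosity at 5.2 km: phi = 0.48·exp(−0.584×5.2) = 0.0230
Solid-volume conservation: h(1−phi) = h₀(1−phi₀) ⇒ h = h₀·(1−phi₀)/(1−phi)
h = 0.114 × (1 − 0.48)/(1 − 0.0230) = 0.114 × 0.5323 = 0.0607 km

0.061 km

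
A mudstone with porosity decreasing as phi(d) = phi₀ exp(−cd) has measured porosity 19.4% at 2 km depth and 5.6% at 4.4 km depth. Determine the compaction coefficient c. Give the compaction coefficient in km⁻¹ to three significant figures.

Athy: phi(d) = phi₀ e^(−cd) ⇒ phi₁/phi₂ = e^{c(d₂−d₁)} ⇒ c = ln(phi₁/phi₂)/(d₂−d₁)
c = ln(0.194/0.056) / (4.4 − 2) = ln(3.464) / 2.4 = 1.2425 / 2.4 = 0.5177 km⁻¹

0.518 km⁻¹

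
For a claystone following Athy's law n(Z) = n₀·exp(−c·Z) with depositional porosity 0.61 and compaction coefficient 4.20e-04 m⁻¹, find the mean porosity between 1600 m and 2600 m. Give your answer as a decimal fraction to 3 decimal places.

Working in km (1 km = 1000 m; c in km⁻¹ = c in m⁻¹ × 1000):
⟨n⟩ = (1/(Z₂−Z₁)) ∫ n₀ e^(−cZ) dZ = n₀·(e^(−c·Z₁) − e^(−c·Z₂)) / (c·(Z₂−Z₁))
e^(−0.42×1.6) = 0.5107; e^(−0.42×2.6) = 0.3355
⟨n⟩ = 0.61 × (0.5107 − 0.3355) / (0.42 × 1) = 0.61 × 0.4170 = 0.2544

0.254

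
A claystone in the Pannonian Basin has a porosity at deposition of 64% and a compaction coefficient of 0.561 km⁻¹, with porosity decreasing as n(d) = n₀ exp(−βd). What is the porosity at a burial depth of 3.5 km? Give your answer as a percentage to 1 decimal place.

n = n₀·exp(−β·d) = 0.64 × exp(−0.561 × 3.5) = 0.64 × exp(−1.964)
  = 0.64 × 0.1404 = 0.0898

9.0%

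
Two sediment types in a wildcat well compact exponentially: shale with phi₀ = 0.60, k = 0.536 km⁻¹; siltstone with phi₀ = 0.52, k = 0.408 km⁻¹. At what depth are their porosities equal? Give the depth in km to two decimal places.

Set phi₀ₐ e^(−kₐd) = phi₀ᵦ e^(−kᵦd) ⇒ ln(phi₀ₐ/phi₀ᵦ) = (kₐ − kᵦ)·d
d = ln(0.6/0.52) / (0.536 − 0.408) = 0.1431 / 0.128 = 1.118 km

1.12 km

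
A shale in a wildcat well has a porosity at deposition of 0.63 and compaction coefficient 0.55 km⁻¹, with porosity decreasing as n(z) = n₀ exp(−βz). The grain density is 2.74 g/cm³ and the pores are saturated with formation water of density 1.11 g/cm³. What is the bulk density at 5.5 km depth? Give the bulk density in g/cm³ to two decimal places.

Porosity at depth: n = 0.63·exp(−0.55×5.5) = 0.63×0.0486 = 0.0306
Bulk density: ρ_b = (1−n)ρ_g + n·ρ_f = 0.9694×2.74 + 0.0306×1.11
       = 2.656 + 0.034 = 2.690 g/cm³

2.69 g/cm³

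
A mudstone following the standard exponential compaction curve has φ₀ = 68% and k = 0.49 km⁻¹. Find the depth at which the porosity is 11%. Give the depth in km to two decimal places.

Invert Athy's law: Z = ln(φ₀/φ) / k
Z = ln(0.68/0.11) / 0.49 = ln(6.182) / 0.49 = 1.8216 / 0.49 = 3.718 km

3.72 km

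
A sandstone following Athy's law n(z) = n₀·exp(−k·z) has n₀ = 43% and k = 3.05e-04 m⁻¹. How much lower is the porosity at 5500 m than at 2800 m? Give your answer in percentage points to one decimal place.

10.3 percentage points

Working in km (1 km = 1000 m; k in km⁻¹ = k in m⁻¹ × 1000):
n(2.8) = 0.43·e^(−0.305×2.8) = 0.1831
n(5.5) = 0.43·e^(−0.305×5.5) = 0.0803
Δn = 0.1831 − 0.0803 = 0.1027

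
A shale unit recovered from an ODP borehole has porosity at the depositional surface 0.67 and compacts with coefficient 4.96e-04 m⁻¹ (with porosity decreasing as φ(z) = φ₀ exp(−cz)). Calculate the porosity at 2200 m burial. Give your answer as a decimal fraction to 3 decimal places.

0.225

Working in km (1 km = 1000 m; c in km⁻¹ = c in m⁻¹ × 1000):
φ = φ₀·exp(−c·z) = 0.67 × exp(−0.496 × 2.2) = 0.67 × exp(−1.091)
  = 0.67 × 0.3358 = 0.2250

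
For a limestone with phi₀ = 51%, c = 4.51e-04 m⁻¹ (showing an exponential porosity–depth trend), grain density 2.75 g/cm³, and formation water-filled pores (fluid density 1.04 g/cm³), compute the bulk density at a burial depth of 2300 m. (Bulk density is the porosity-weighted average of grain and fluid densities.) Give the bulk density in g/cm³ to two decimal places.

Working in km (1 km = 1000 m; c in km⁻¹ = c in m⁻¹ × 1000):
Porosity at depth: phi = 0.51·exp(−0.451×2.3) = 0.51×0.3544 = 0.1807
Bulk density: ρ_b = (1−phi)ρ_g + phi·ρ_f = 0.8193×2.75 + 0.1807×1.04
       = 2.253 + 0.188 = 2.441 g/cm³

2.44 g/cm³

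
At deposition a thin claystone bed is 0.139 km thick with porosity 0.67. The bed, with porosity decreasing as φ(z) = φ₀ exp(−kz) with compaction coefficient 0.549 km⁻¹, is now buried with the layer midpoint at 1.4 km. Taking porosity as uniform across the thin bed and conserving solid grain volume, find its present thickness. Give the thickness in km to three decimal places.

Porosity at 1.4 km: φ = 0.67·exp(−0.549×1.4) = 0.3107
Solid-volume conservation: h(1−φ) = h₀(1−φ₀) ⇒ h = h₀·(1−φ₀)/(1−φ)
h = 0.139 × (1 − 0.67)/(1 − 0.3107) = 0.139 × 0.4787 = 0.0665 km

0.067 km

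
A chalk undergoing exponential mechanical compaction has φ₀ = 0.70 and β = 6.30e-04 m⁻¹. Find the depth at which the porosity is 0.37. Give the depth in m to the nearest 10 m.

1010 m

Working in km (1 km = 1000 m; β in km⁻¹ = β in m⁻¹ × 1000):
Invert Athy's law: d = ln(φ₀/φ) / β
d = ln(0.7/0.37) / 0.63 = ln(1.892) / 0.63 = 0.6376 / 0.63 = 1.012 km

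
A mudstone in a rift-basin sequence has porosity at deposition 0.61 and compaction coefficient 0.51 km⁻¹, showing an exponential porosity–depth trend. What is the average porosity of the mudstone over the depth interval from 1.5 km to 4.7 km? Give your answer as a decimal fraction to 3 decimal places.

0.140

⟨phi⟩ = (1/(z₂−z₁)) ∫ phi₀ e^(−kz) dz = phi₀·(e^(−k·z₁) − e^(−k·z₂)) / (k·(z₂−z₁))
e^(−0.51×1.5) = 0.4653; e^(−0.51×4.7) = 0.0910
⟨phi⟩ = 0.61 × (0.4653 − 0.0910) / (0.51 × 3.2) = 0.61 × 0.2294 = 0.1399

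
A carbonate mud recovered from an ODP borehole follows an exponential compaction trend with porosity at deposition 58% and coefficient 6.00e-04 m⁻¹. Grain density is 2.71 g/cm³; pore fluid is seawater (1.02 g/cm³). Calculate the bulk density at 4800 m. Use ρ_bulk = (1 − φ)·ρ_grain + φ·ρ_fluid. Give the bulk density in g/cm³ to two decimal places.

Working in km (1 km = 1000 m; c in km⁻¹ = c in m⁻¹ × 1000):
Porosity at depth: phi = 0.58·exp(−0.6×4.8) = 0.58×0.0561 = 0.0326
Bulk density: ρ_b = (1−phi)ρ_g + phi·ρ_f = 0.9674×2.71 + 0.0326×1.02
       = 2.622 + 0.033 = 2.655 g/cm³

2.65 g/cm³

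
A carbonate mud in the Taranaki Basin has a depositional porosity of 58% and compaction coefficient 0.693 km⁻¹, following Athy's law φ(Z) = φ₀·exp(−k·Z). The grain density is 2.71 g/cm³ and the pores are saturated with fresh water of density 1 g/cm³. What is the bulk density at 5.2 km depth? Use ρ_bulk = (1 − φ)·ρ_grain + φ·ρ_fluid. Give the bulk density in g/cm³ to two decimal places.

2.68 g/cm³

Porosity at depth: φ = 0.58·exp(−0.693×5.2) = 0.58×0.0272 = 0.0158
Bulk density: ρ_b = (1−φ)ρ_g + φ·ρ_f = 0.9842×2.71 + 0.0158×1
       = 2.667 + 0.016 = 2.683 g/cm³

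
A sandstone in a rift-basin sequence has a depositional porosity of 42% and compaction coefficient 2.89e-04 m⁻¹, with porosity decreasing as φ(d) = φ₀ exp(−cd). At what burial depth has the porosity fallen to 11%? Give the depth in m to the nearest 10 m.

4640 m

Working in km (1 km = 1000 m; c in km⁻¹ = c in m⁻¹ × 1000):
Invert Athy's law: d = ln(φ₀/φ) / c
d = ln(0.42/0.11) / 0.289 = ln(3.818) / 0.289 = 1.3398 / 0.289 = 4.636 km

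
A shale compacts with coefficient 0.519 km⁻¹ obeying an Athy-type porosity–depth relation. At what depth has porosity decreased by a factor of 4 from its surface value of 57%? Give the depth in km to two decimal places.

phi/phi₀ = 1/4 ⇒ exp(−β·z) = 1/4 ⇒ z = ln(4) / β
z = 1.3863 / 0.519 = 2.671 km

2.67 km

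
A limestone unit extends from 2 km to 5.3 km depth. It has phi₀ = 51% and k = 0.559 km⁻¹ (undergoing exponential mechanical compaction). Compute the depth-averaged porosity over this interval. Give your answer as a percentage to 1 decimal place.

⟨phi⟩ = (1/(z₂−z₁)) ∫ phi₀ e^(−kz) dz = phi₀·(e^(−k·z₁) − e^(−k·z₂)) / (k·(z₂−z₁))
e^(−0.559×2) = 0.3269; e^(−0.559×5.3) = 0.0517
⟨phi⟩ = 0.51 × (0.3269 − 0.0517) / (0.559 × 3.3) = 0.51 × 0.1492 = 0.0761

7.6%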